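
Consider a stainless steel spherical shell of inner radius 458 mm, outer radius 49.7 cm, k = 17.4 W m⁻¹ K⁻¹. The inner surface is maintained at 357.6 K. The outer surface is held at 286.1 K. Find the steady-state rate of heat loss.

Q = 91.2 kW

Q = 4πk·ΔT/(1/r₁ − 1/r₂) = 4π × 17.4 × 71.5 / (1/0.458 − 1/0.497) = 91200 W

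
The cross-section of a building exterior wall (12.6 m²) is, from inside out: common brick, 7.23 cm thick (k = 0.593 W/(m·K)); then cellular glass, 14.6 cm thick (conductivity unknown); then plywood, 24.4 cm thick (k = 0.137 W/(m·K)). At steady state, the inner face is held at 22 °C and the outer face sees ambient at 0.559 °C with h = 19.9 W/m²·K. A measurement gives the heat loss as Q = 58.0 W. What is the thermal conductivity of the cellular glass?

k = 0.0540 W/m·K

ΣR = ΔT/Q = |22 − 0.559|/58.0 = 0.3697 K/W
Known resistances:
  R_common brick = L/(kA) = 0.0723/(0.593·12.6) = 0.009676 K/W
  R_plywood = L/(kA) = 0.244/(0.137·12.6) = 0.1414 K/W
  R_conv,out = 1/(hA) = 1/(19.9·12.6) = 0.003988 K/W
R_cellular glass = ΣR − ΣR_known = 0.3697 − 0.1551 = 0.2146 K/W
L/(kA) = 0.2146 ⇒ k = 0.146/(0.2146·12.6) = 0.0540 W/m·K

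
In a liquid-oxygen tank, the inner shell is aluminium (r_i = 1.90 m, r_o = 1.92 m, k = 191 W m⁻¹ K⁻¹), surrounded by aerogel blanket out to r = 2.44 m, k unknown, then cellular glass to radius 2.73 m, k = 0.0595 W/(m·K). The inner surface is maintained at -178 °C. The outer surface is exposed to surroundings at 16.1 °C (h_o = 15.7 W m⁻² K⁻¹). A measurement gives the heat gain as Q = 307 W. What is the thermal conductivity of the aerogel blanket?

ΣR = ΔT/Q = |-178 − 16.1|/307 = 0.6322 K/W
Known resistances:
  R_aluminium = (1/1.90 − 1/1.92)/(4πk) = 0.005482/(4π·191) = 2.284×10^-6 K/W
  R_cellular glass = (1/2.44 − 1/2.73)/(4πk) = 0.04354/(4π·0.0595) = 0.05823 K/W
  R_conv,out = 1/(4πr²h) = 1/(4π·2.73²·15.7) = 6.801×10^-4 K/W
R_aerogel blanket = ΣR − ΣR_known = 0.6322 − 0.05891 = 0.5733 K/W
(1/r₁−1/r₂)/(4πk) = 0.5733 ⇒ k = 0.1110/(4π·0.5733) = 0.0154 W/m·K

k = 0.0154 W/m·K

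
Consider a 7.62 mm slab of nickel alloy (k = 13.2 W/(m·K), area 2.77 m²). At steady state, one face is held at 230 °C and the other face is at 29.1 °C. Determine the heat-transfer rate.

Q = 9.64×10^5 W

Q = kA·ΔT/L = 13.2 × 2.77 × |230 °C − 29.1 °C| / 0.00762 = 9.64×10^5 W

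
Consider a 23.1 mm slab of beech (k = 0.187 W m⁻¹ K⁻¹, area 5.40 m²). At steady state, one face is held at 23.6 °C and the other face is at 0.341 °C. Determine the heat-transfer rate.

Q = kA·ΔT/L = 0.187 × 5.40 × |23.6 °C − 0.341 °C| / 0.0231 = 1020 W

Q = 1020 W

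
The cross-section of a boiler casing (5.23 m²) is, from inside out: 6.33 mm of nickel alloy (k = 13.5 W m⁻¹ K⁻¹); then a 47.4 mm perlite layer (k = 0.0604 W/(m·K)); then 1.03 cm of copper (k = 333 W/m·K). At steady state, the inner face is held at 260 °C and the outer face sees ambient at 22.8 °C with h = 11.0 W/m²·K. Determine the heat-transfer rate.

Series thermal resistances, inner to outer:
  R_nickel alloy = L/(kA) = 0.00633/(13.5·5.23) = 8.965×10^-5 K/W
  R_perlite = L/(kA) = 0.0474/(0.0604·5.23) = 0.1501 K/W
  R_copper = L/(kA) = 0.0103/(333·5.23) = 5.914×10^-6 K/W
  R_conv,out = 1/(hA) = 1/(11.0·5.23) = 0.01738 K/W
ΣR = 8.965×10^-5 + 0.1501 + 5.914×10^-6 + 0.01738 = 0.1676 K/W
Q = ΔT/ΣR = (260 °C − 22.8 °C)/0.1676 = 1420 W

Q = 1420 W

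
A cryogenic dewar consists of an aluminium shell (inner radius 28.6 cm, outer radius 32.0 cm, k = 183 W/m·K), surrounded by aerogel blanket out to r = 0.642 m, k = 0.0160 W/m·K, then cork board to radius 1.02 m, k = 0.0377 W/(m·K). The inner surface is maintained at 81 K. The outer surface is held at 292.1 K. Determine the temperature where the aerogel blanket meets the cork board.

T = 263.6 K

Series thermal resistances, inner to outer:
  R_aluminium = (1/0.286 − 1/0.320)/(4πk) = 0.3715/(4π·183) = 1.615×10^-4 K/W
  R_aerogel blanket = (1/0.320 − 1/0.642)/(4πk) = 1.567/(4π·0.0160) = 7.795 K/W
  R_cork board = (1/0.642 − 1/1.02)/(4πk) = 0.5772/(4π·0.0377) = 1.218 K/W
ΣR = 1.615×10^-4 + 7.795 + 1.218 = 9.013 K/W
Q = ΔT/ΣR = (81 K − 292.1 K)/9.013 = -23.42 W
From the inner boundary to the aerogel blanket/cork board interface, ΣR_partial = 7.795 K/W.
T_interface = T_in − Q·ΣR_partial = 81 K − (-23.42)(7.795) = 263.6 K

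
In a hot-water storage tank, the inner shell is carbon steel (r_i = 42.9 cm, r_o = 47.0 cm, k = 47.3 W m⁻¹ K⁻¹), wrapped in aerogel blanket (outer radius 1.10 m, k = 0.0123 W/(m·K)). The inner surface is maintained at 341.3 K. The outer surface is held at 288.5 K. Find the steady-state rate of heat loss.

Series thermal resistances, inner to outer:
  R_carbon steel = (1/0.429 − 1/0.470)/(4πk) = 0.2033/(4π·47.3) = 3.421×10^-4 K/W
  R_aerogel blanket = (1/0.470 − 1/1.10)/(4πk) = 1.219/(4π·0.0123) = 7.884 K/W
ΣR = 3.421×10^-4 + 7.884 = 7.884 K/W
Q = ΔT/ΣR = (341.3 K − 288.5 K)/7.884 = 6.70 W

Q = 6.70 W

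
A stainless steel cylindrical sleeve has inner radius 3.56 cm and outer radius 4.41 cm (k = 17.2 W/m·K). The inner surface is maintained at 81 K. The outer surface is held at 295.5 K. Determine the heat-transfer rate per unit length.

Q' = 2πk·ΔT/ln(r₂/r₁) = 2π × 17.2 × 214.5 / ln(0.0441/0.0356) = 1.08×10^5 W/m

Q' = 108 kW/m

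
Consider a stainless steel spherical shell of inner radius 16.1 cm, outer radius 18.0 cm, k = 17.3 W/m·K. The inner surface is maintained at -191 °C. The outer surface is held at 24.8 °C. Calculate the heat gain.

Q = 71.6 kW

Q = 4πk·ΔT/(1/r₁ − 1/r₂) = 4π × 17.3 × 215.8 / (1/0.161 − 1/0.180) = 71600 W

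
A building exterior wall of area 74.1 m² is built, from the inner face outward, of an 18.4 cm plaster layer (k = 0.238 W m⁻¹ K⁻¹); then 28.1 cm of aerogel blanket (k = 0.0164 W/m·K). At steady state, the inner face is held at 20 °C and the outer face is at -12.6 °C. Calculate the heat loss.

Series thermal resistances, inner to outer:
  R_plaster = L/(kA) = 0.184/(0.238·74.1) = 0.01043 K/W
  R_aerogel blanket = L/(kA) = 0.281/(0.0164·74.1) = 0.2312 K/W
ΣR = 0.01043 + 0.2312 = 0.2416 K/W
Q = ΔT/ΣR = (20 °C − -12.6 °C)/0.2416 = 135 W

Q = 135 W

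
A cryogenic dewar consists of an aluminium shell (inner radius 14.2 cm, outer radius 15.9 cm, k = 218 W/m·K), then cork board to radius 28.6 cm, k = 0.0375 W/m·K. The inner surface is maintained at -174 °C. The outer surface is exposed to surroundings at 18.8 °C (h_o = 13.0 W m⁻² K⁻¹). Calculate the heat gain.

Q = 32.1 W

Resistance network (inner→outer):
  R_aluminium = (1/0.142 − 1/0.159)/(4πk) = 0.7529/(4π·218) = 2.749×10^-4 K/W
  R_cork board = (1/0.159 − 1/0.286)/(4πk) = 2.793/(4π·0.0375) = 5.927 K/W
  R_conv,out = 1/(4πr²h) = 1/(4π·0.286²·13.0) = 0.07484 K/W
ΣR = 2.749×10^-4 + 5.927 + 0.07484 = 6.002 K/W
Q = ΔT/ΣR = (-174 °C − 18.8 °C)/6.002 = -32.1 W
(Negative Q ⇒ heat flows inward; heat gain = 32.1 W.)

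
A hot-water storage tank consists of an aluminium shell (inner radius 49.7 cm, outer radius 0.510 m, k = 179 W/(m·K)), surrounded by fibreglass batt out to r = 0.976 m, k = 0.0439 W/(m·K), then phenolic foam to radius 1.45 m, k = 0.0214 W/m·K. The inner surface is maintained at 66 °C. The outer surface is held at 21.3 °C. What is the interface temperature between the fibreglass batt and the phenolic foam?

Resistance network (inner→outer):
  R_aluminium = (1/0.497 − 1/0.510)/(4πk) = 0.05129/(4π·179) = 2.280×10^-5 K/W
  R_fibreglass batt = (1/0.510 − 1/0.976)/(4πk) = 0.9362/(4π·0.0439) = 1.697 K/W
  R_phenolic foam = (1/0.976 − 1/1.45)/(4πk) = 0.3349/(4π·0.0214) = 1.245 K/W
ΣR = 2.280×10^-5 + 1.697 + 1.245 = 2.942 K/W
Q = ΔT/ΣR = (66 °C − 21.3 °C)/2.942 = 15.19 W
From the inner boundary to the fibreglass batt/phenolic foam interface, ΣR_partial = 1.697 K/W.
T_interface = T_in − Q·ΣR_partial = 66 °C − (15.19)(1.697) = 40.2 °C

T = 40.2 °C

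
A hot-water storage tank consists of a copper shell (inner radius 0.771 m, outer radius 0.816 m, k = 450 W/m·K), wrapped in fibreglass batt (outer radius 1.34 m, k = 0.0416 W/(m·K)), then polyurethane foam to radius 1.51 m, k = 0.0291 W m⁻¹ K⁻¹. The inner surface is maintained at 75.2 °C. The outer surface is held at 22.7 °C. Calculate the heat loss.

Resistance network (inner→outer):
  R_copper = (1/0.771 − 1/0.816)/(4πk) = 0.07153/(4π·450) = 1.265×10^-5 K/W
  R_fibreglass batt = (1/0.816 − 1/1.34)/(4πk) = 0.4792/(4π·0.0416) = 0.9167 K/W
  R_polyurethane foam = (1/1.34 − 1/1.51)/(4πk) = 0.08402/(4π·0.0291) = 0.2298 K/W
ΣR = 1.265×10^-5 + 0.9167 + 0.2298 = 1.147 K/W
Q = ΔT/ΣR = (75.2 °C − 22.7 °C)/1.147 = 45.8 W

Q = 45.8 W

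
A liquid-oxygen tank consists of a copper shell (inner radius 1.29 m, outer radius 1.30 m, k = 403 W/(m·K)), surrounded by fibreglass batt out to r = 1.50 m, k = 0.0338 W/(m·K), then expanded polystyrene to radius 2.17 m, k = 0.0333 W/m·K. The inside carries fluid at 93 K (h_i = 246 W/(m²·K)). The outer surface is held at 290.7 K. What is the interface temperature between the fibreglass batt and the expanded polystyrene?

T = 158 K

Treat each layer as a resistance in series:
  R_conv,in = 1/(4πr²h) = 1/(4π·1.29²·246) = 1.944×10^-4 K/W
  R_copper = (1/1.29 − 1/1.30)/(4πk) = 0.005963/(4π·403) = 1.177×10^-6 K/W
  R_fibreglass batt = (1/1.30 − 1/1.50)/(4πk) = 0.1026/(4π·0.0338) = 0.2415 K/W
  R_expanded polystyrene = (1/1.50 − 1/2.17)/(4πk) = 0.2058/(4π·0.0333) = 0.4919 K/W
ΣR = 1.944×10^-4 + 1.177×10^-6 + 0.2415 + 0.4919 = 0.7336 K/W
Q = ΔT/ΣR = (93 K − 290.7 K)/0.7336 = -269.5 W
From the inner boundary to the fibreglass batt/expanded polystyrene interface, ΣR_partial = 0.2417 K/W.
T_interface = T_in − Q·ΣR_partial = 93 K − (-269.5)(0.2417) = 158 K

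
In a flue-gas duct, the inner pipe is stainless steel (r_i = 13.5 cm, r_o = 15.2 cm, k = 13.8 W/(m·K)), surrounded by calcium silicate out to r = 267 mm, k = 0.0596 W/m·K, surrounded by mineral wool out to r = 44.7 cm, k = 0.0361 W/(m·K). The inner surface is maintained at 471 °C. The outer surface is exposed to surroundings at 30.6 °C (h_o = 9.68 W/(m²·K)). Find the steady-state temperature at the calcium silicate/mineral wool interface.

Treat each layer as a resistance in series:
  R'_stainless steel = ln(0.152/0.135)/(2πk) = 0.1186/(2π·13.8) = 0.001368 m·K/W
  R'_calcium silicate = ln(0.267/0.152)/(2πk) = 0.5634/(2π·0.0596) = 1.504 m·K/W
  R'_mineral wool = ln(0.447/0.267)/(2πk) = 0.5153/(2π·0.0361) = 2.272 m·K/W
  R'_conv,out = 1/(2πr h) = 1/(2π·0.447·9.68) = 0.03678 m·K/W
ΣR = 0.001368 + 1.504 + 2.272 + 0.03678 = 3.814 m·K/W
Q' = ΔT/ΣR = (471 °C − 30.6 °C)/3.814 = 115.5 W/m
From the inner boundary to the calcium silicate/mineral wool interface, ΣR_partial = 1.505 m·K/W.
T_interface = T_in − Q'·ΣR_partial = 471 °C − (115.5)(1.505) = 297 °C

T = 297 °C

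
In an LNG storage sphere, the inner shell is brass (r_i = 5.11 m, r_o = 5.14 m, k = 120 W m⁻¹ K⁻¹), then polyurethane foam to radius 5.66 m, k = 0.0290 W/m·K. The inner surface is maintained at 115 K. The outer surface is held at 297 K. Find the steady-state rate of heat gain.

Q = 3.71 kW

Series thermal resistances, inner to outer:
  R_brass = (1/5.11 − 1/5.14)/(4πk) = 0.001142/(4π·120) = 7.574×10^-7 K/W
  R_polyurethane foam = (1/5.14 − 1/5.66)/(4πk) = 0.01787/(4π·0.0290) = 0.04905 K/W
ΣR = 7.574×10^-7 + 0.04905 = 0.04905 K/W
Q = ΔT/ΣR = (115 K − 297 K)/0.04905 = -3710 W
(Negative Q ⇒ heat flows inward; heat gain = 3710 W.)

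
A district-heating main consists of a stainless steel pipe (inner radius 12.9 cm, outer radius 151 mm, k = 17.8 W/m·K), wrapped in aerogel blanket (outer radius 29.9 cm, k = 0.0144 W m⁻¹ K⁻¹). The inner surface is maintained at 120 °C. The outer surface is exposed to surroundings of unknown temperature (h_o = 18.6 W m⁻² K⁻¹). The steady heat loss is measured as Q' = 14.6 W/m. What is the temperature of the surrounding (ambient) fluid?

T_out = 9.3 °C

Series resistances:
  R'_stainless steel = ln(0.151/0.129)/(2πk) = 0.1575/(2π·17.8) = 0.001408 m·K/W
  R'_aerogel blanket = ln(0.299/0.151)/(2πk) = 0.6832/(2π·0.0144) = 7.551 m·K/W
  R'_conv,out = 1/(2πr h) = 1/(2π·0.299·18.6) = 0.02862 m·K/W
ΣR = 7.581 m·K/W
ΔT = Q'·ΣR = 14.6 × 7.581 = 110.7 K
Heat flows outward, so T_out = T_in − ΔT = 120 − 110.7 = 9.3 °C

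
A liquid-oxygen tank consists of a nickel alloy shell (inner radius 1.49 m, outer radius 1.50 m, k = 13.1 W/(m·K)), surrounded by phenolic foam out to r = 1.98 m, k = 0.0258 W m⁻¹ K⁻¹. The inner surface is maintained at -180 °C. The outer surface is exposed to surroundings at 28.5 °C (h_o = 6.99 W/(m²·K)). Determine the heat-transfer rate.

Series thermal resistances, inner to outer:
  R_nickel alloy = (1/1.49 − 1/1.50)/(4πk) = 0.004474/(4π·13.1) = 2.718×10^-5 K/W
  R_phenolic foam = (1/1.50 − 1/1.98)/(4πk) = 0.1616/(4π·0.0258) = 0.4985 K/W
  R_conv,out = 1/(4πr²h) = 1/(4π·1.98²·6.99) = 0.002904 K/W
ΣR = 2.718×10^-5 + 0.4985 + 0.002904 = 0.5014 K/W
Q = ΔT/ΣR = (-180 °C − 28.5 °C)/0.5014 = -416 W
(Negative Q ⇒ heat flows inward; heat gain = 416 W.)

Q = 416 W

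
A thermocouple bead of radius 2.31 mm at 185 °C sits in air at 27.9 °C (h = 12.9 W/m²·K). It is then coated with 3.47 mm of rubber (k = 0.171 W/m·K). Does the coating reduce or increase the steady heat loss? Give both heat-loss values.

Critical radius for a sphere: r_cr = 2k/h = 0.0265 m = 2.65 cm.
Outer radius after coating: r₂ = 0.00231 + 0.00347 = 0.00578 m.
Since r₁ < r_cr and r₂ ≤ r_cr, the coating moves toward the maximum at r_cr — heat loss rises.
Bare: R = 1/(4πr₁²h) = 1156 K/W; Q = 157.1/1156 = 0.136 W.
Coated: R = R_cond + R_conv = 305.6 K/W; Q = 157.1/305.6 = 0.514 W.

increases: 0.136 → 0.514 W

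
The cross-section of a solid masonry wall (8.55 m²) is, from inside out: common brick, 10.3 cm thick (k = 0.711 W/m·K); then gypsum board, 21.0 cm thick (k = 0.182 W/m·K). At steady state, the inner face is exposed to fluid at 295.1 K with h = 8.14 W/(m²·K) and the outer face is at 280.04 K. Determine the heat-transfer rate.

Q = 90.6 W

Resistance network (inner→outer):
  R_conv,in = 1/(hA) = 1/(8.14·8.55) = 0.01437 K/W
  R_common brick = L/(kA) = 0.103/(0.711·8.55) = 0.01694 K/W
  R_gypsum board = L/(kA) = 0.210/(0.182·8.55) = 0.1350 K/W
ΣR = 0.01437 + 0.01694 + 0.1350 = 0.1663 K/W
Q = ΔT/ΣR = (295.1 K − 280.04 K)/0.1663 = 90.6 W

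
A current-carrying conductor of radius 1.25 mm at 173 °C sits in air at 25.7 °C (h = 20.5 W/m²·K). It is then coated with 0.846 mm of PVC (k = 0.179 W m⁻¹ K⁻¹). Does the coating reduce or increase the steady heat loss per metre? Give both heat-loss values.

Critical radius for a cylinder: r_cr = k/h = 0.00873 m = 0.873 cm.
Outer radius after coating: r₂ = 0.00125 + 8.46×10^-4 = 0.002096 m.
Since r₁ < r_cr and r₂ ≤ r_cr, the coating moves toward the maximum at r_cr — heat loss rises.
Bare: R = 1/(2πr₁h) = 6.211 m·K/W; Q = 147.3/6.211 = 23.7 W/m.
Coated: R = R_cond + R_conv = 4.164 m·K/W; Q = 147.3/4.164 = 35.4 W/m.

increases: 23.7 → 35.4 W/m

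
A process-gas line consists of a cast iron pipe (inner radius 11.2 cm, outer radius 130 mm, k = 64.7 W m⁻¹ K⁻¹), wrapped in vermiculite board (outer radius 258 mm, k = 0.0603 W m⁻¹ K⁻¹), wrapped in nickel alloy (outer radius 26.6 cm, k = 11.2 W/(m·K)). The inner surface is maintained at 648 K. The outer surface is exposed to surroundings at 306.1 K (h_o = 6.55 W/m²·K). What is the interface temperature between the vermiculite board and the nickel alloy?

T = 322.6 K

Treat each layer as a resistance in series:
  R'_cast iron = ln(0.130/0.112)/(2πk) = 0.1490/(2π·64.7) = 3.666×10^-4 m·K/W
  R'_vermiculite board = ln(0.258/0.130)/(2πk) = 0.6854/(2π·0.0603) = 1.809 m·K/W
  R'_nickel alloy = ln(0.266/0.258)/(2πk) = 0.03054/(2π·11.2) = 4.339×10^-4 m·K/W
  R'_conv,out = 1/(2πr h) = 1/(2π·0.266·6.55) = 0.09135 m·K/W
ΣR = 3.666×10^-4 + 1.809 + 4.339×10^-4 + 0.09135 = 1.901 m·K/W
Q' = ΔT/ΣR = (648 K − 306.1 K)/1.901 = 179.9 W/m
From the inner boundary to the vermiculite board/nickel alloy interface, ΣR_partial = 1.809 m·K/W.
T_interface = T_in − Q'·ΣR_partial = 648 K − (179.9)(1.809) = 322.6 K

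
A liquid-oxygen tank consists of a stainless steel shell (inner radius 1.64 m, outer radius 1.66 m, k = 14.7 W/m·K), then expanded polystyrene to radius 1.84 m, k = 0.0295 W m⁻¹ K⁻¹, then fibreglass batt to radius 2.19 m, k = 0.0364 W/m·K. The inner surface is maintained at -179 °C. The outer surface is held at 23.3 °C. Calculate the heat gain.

Series thermal resistances, inner to outer:
  R_stainless steel = (1/1.64 − 1/1.66)/(4πk) = 0.007346/(4π·14.7) = 3.977×10^-5 K/W
  R_expanded polystyrene = (1/1.66 − 1/1.84)/(4πk) = 0.05893/(4π·0.0295) = 0.1590 K/W
  R_fibreglass batt = (1/1.84 − 1/2.19)/(4πk) = 0.08686/(4π·0.0364) = 0.1899 K/W
ΣR = 3.977×10^-5 + 0.1590 + 0.1899 = 0.3489 K/W
Q = ΔT/ΣR = (-179 °C − 23.3 °C)/0.3489 = -580 W
(Negative Q ⇒ heat flows inward; heat gain = 580 W.)

Q = 580 W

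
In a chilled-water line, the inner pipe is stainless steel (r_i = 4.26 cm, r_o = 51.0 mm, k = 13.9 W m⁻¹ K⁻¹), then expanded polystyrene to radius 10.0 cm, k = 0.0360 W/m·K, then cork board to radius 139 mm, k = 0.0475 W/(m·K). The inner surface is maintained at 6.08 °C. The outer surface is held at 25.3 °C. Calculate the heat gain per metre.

Q' = 4.71 W/m

Treat each layer as a resistance in series:
  R'_stainless steel = ln(0.0510/0.0426)/(2πk) = 0.1800/(2π·13.9) = 0.002061 m·K/W
  R'_expanded polystyrene = ln(0.100/0.0510)/(2πk) = 0.6733/(2π·0.0360) = 2.977 m·K/W
  R'_cork board = ln(0.139/0.100)/(2πk) = 0.3293/(2π·0.0475) = 1.103 m·K/W
ΣR = 0.002061 + 2.977 + 1.103 = 4.082 m·K/W
Q' = ΔT/ΣR = (6.08 °C − 25.3 °C)/4.082 = -4.71 W/m
(Negative Q' ⇒ heat flows inward; heat gain = 4.71 W/m.)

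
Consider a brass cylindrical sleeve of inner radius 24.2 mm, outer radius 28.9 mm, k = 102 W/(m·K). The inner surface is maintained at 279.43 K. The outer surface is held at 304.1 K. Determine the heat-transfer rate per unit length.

Q' = 89.1 kW/m

Q' = 2πk·ΔT/ln(r₂/r₁) = 2π × 102 × 24.67 / ln(0.0289/0.0242) = 89100 W/m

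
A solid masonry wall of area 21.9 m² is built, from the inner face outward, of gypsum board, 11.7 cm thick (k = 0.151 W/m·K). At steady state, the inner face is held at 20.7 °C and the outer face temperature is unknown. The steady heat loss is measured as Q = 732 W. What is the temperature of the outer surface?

Sum the resistances:
  R_gypsum board = L/(kA) = 0.117/(0.151·21.9) = 0.03538 K/W
ΣR = 0.03538 K/W
ΔT = Q·ΣR = 732 × 0.03538 = 25.90 K
Heat flows outward, so T_out = T_in − ΔT = 20.7 − 25.90 = -5.20 °C

T_out = -5.20 °C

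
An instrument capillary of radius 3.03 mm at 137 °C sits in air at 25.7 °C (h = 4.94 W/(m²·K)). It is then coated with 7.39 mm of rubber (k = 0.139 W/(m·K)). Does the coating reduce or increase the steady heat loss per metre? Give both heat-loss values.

Critical radius for a cylinder: r_cr = k/h = 0.0281 m = 2.81 cm.
Outer radius after coating: r₂ = 0.00303 + 0.00739 = 0.01042 m.
Since r₁ < r_cr and r₂ ≤ r_cr, the coating moves toward the maximum at r_cr — heat loss rises.
Bare: R = 1/(2πr₁h) = 10.63 m·K/W; Q = 111.3/10.63 = 10.5 W/m.
Coated: R = R_cond + R_conv = 4.506 m·K/W; Q = 111.3/4.506 = 24.7 W/m.

increases: 10.5 → 24.7 W/m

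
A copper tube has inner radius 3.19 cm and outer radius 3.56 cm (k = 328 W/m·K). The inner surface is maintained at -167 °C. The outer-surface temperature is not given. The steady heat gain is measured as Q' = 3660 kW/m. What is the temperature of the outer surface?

T_out = 27.9 °C

Series resistances:
  R'_copper = ln(0.0356/0.0319)/(2πk) = 0.1097/(2π·328) = 5.325×10^-5 m·K/W
ΣR = 5.325×10^-5 m·K/W
ΔT = Q'·ΣR = 3.66×10^6 × 5.325×10^-5 = 194.9 K
Heat flows inward, so T_out = T_in + ΔT = -167 + 194.9 = 27.9 °C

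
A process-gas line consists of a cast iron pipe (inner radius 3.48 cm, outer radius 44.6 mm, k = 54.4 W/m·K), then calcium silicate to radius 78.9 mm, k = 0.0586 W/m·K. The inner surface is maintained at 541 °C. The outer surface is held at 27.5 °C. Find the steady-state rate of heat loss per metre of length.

Series thermal resistances, inner to outer:
  R'_cast iron = ln(0.0446/0.0348)/(2πk) = 0.2481/(2π·54.4) = 7.259×10^-4 m·K/W
  R'_calcium silicate = ln(0.0789/0.0446)/(2πk) = 0.5704/(2π·0.0586) = 1.549 m·K/W
ΣR = 7.259×10^-4 + 1.549 = 1.550 m·K/W
Q' = ΔT/ΣR = (541 °C − 27.5 °C)/1.550 = 331 W/m

Q' = 331 W/m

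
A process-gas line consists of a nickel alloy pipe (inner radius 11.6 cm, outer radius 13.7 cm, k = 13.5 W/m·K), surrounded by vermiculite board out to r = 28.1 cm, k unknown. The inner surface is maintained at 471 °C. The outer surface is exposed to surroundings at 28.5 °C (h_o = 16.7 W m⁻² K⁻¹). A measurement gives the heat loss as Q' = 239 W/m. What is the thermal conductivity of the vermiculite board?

k = 0.0630 W/m·K

ΣR = ΔT/Q' = |471 − 28.5|/239 = 1.851 m·K/W
Known resistances:
  R'_nickel alloy = ln(0.137/0.116)/(2πk) = 0.1664/(2π·13.5) = 0.001962 m·K/W
  R'_conv,out = 1/(2πr h) = 1/(2π·0.281·16.7) = 0.03392 m·K/W
R_vermiculite board = ΣR − ΣR_known = 1.851 − 0.03588 = 1.815 m·K/W
ln(r₂/r₁)/(2πk) = 1.815 ⇒ k = 0.7184/(2π·1.815) = 0.0630 W/m·K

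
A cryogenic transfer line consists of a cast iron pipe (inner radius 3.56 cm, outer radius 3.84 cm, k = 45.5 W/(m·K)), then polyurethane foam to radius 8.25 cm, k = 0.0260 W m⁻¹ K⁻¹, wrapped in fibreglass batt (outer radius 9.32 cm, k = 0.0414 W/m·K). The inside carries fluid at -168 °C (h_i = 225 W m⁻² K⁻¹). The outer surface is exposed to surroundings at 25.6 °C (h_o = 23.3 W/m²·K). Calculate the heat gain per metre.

Q' = 36.9 W/m

Series thermal resistances, inner to outer:
  R'_conv,in = 1/(2πr h) = 1/(2π·0.0356·225) = 0.01987 m·K/W
  R'_cast iron = ln(0.0384/0.0356)/(2πk) = 0.07571/(2π·45.5) = 2.648×10^-4 m·K/W
  R'_polyurethane foam = ln(0.0825/0.0384)/(2πk) = 0.7647/(2π·0.0260) = 4.681 m·K/W
  R'_fibreglass batt = ln(0.0932/0.0825)/(2πk) = 0.1219/(2π·0.0414) = 0.4688 m·K/W
  R'_conv,out = 1/(2πr h) = 1/(2π·0.0932·23.3) = 0.07329 m·K/W
ΣR = 0.01987 + 2.648×10^-4 + 4.681 + 0.4688 + 0.07329 = 5.243 m·K/W
Q' = ΔT/ΣR = (-168 °C − 25.6 °C)/5.243 = -36.9 W/m
(Negative Q' ⇒ heat flows inward; heat gain = 36.9 W/m.)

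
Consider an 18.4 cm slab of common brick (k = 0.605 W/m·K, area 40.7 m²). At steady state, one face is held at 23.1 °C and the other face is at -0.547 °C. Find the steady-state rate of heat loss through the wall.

Q = 3.16 kW

Q = kA·ΔT/L = 0.605 × 40.7 × |23.1 °C − -0.547 °C| / 0.184 = 3160 W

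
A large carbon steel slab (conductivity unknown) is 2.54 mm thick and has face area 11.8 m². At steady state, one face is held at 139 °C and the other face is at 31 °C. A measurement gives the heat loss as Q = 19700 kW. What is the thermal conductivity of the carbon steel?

ΣR = ΔT/Q = |139 − 31|/1.97×10^7 = 5.482×10^-6 K/W
L/(kA) = 5.482×10^-6 ⇒ k = 0.00254/(5.482×10^-6·11.8) = 39.3 W/m·K

k = 39.3 W/m·K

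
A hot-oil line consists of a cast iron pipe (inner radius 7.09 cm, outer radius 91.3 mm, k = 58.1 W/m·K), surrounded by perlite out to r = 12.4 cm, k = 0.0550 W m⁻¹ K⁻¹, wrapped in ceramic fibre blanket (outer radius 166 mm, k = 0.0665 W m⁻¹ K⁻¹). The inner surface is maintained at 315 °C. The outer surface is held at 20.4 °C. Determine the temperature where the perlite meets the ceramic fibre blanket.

Resistance network (inner→outer):
  R'_cast iron = ln(0.0913/0.0709)/(2πk) = 0.2529/(2π·58.1) = 6.927×10^-4 m·K/W
  R'_perlite = ln(0.124/0.0913)/(2πk) = 0.3061/(2π·0.0550) = 0.8859 m·K/W
  R'_ceramic fibre blanket = ln(0.166/0.124)/(2πk) = 0.2917/(2π·0.0665) = 0.6981 m·K/W
ΣR = 6.927×10^-4 + 0.8859 + 0.6981 = 1.585 m·K/W
Q' = ΔT/ΣR = (315 °C − 20.4 °C)/1.585 = 185.9 W/m
From the inner boundary to the perlite/ceramic fibre blanket interface, ΣR_partial = 0.8866 m·K/W.
T_interface = T_in − Q'·ΣR_partial = 315 °C − (185.9)(0.8866) = 150 °C

T = 150 °C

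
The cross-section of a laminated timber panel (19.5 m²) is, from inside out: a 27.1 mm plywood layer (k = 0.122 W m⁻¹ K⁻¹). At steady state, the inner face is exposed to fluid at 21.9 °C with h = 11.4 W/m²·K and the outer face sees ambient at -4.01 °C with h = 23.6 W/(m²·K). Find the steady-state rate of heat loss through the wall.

Q = 1430 W

Resistance network (inner→outer):
  R_conv,in = 1/(hA) = 1/(11.4·19.5) = 0.004498 K/W
  R_plywood = L/(kA) = 0.0271/(0.122·19.5) = 0.01139 K/W
  R_conv,out = 1/(hA) = 1/(23.6·19.5) = 0.002173 K/W
ΣR = 0.004498 + 0.01139 + 0.002173 = 0.01806 K/W
Q = ΔT/ΣR = (21.9 °C − -4.01 °C)/0.01806 = 1430 W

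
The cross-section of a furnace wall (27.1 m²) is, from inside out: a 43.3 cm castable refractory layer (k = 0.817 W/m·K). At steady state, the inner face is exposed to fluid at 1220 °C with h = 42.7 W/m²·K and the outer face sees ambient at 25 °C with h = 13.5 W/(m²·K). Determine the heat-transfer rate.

Q = 51.6 kW

Treat each layer as a resistance in series:
  R_conv,in = 1/(hA) = 1/(42.7·27.1) = 8.642×10^-4 K/W
  R_castable refractory = L/(kA) = 0.433/(0.817·27.1) = 0.01956 K/W
  R_conv,out = 1/(hA) = 1/(13.5·27.1) = 0.002733 K/W
ΣR = 8.642×10^-4 + 0.01956 + 0.002733 = 0.02316 K/W
Q = ΔT/ΣR = (1220 °C − 25 °C)/0.02316 = 51600 W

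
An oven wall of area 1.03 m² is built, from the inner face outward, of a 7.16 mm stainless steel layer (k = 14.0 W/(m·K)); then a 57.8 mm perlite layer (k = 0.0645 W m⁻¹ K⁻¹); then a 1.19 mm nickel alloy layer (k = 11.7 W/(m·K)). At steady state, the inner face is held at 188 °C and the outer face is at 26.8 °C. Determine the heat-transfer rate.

Resistance network (inner→outer):
  R_stainless steel = L/(kA) = 0.00716/(14.0·1.03) = 4.965×10^-4 K/W
  R_perlite = L/(kA) = 0.0578/(0.0645·1.03) = 0.8700 K/W
  R_nickel alloy = L/(kA) = 0.00119/(11.7·1.03) = 9.875×10^-5 K/W
ΣR = 4.965×10^-4 + 0.8700 + 9.875×10^-5 = 0.8706 K/W
Q = ΔT/ΣR = (188 °C − 26.8 °C)/0.8706 = 185 W

Q = 185 W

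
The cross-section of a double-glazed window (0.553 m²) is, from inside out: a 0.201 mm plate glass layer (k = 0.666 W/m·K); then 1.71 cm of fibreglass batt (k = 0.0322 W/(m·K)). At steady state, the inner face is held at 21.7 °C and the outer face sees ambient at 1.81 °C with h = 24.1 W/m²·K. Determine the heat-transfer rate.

Q = 19.2 W

Treat each layer as a resistance in series:
  R_plate glass = L/(kA) = 2.01×10^-4/(0.666·0.553) = 5.458×10^-4 K/W
  R_fibreglass batt = L/(kA) = 0.0171/(0.0322·0.553) = 0.9603 K/W
  R_conv,out = 1/(hA) = 1/(24.1·0.553) = 0.07503 K/W
ΣR = 5.458×10^-4 + 0.9603 + 0.07503 = 1.036 K/W
Q = ΔT/ΣR = (21.7 °C − 1.81 °C)/1.036 = 19.2 W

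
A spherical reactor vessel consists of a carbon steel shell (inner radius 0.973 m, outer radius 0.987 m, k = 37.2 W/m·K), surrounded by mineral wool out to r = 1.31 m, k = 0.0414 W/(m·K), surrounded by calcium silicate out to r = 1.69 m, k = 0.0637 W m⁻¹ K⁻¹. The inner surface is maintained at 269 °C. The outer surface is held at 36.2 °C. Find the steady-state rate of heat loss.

Q = 335 W

Resistance network (inner→outer):
  R_carbon steel = (1/0.973 − 1/0.987)/(4πk) = 0.01458/(4π·37.2) = 3.118×10^-5 K/W
  R_mineral wool = (1/0.987 − 1/1.31)/(4πk) = 0.2498/(4π·0.0414) = 0.4802 K/W
  R_calcium silicate = (1/1.31 − 1/1.69)/(4πk) = 0.1716/(4π·0.0637) = 0.2144 K/W
ΣR = 3.118×10^-5 + 0.4802 + 0.2144 = 0.6946 K/W
Q = ΔT/ΣR = (269 °C − 36.2 °C)/0.6946 = 335 W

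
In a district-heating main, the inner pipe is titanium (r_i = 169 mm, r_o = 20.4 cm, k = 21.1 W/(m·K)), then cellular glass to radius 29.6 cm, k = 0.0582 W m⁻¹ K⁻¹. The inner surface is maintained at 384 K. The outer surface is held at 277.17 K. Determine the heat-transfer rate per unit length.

Q' = 105 W/m

Treat each layer as a resistance in series:
  R'_titanium = ln(0.204/0.169)/(2πk) = 0.1882/(2π·21.1) = 0.001420 m·K/W
  R'_cellular glass = ln(0.296/0.204)/(2πk) = 0.3722/(2π·0.0582) = 1.018 m·K/W
ΣR = 0.001420 + 1.018 = 1.019 m·K/W
Q' = ΔT/ΣR = (384 K − 277.17 K)/1.019 = 105 W/m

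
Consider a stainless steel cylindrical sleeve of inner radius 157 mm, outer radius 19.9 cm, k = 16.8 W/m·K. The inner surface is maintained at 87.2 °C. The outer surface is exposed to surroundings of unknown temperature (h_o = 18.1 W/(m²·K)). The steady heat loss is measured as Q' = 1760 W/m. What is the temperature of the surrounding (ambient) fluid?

Sum the resistances:
  R'_stainless steel = ln(0.199/0.157)/(2πk) = 0.2371/(2π·16.8) = 0.002246 m·K/W
  R'_conv,out = 1/(2πr h) = 1/(2π·0.199·18.1) = 0.04419 m·K/W
ΣR = 0.04643 m·K/W
ΔT = Q'·ΣR = 1760 × 0.04643 = 81.72 K
Heat flows outward, so T_out = T_in − ΔT = 87.2 − 81.72 = 5.48 °C

T_out = 5.48 °C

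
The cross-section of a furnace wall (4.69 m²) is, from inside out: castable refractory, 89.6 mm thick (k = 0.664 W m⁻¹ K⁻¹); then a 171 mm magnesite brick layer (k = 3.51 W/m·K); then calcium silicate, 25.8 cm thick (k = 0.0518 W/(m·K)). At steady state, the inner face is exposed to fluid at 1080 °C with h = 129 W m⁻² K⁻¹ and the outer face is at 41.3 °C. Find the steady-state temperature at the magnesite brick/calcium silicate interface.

Resistance network (inner→outer):
  R_conv,in = 1/(hA) = 1/(129·4.69) = 0.001653 K/W
  R_castable refractory = L/(kA) = 0.0896/(0.664·4.69) = 0.02877 K/W
  R_magnesite brick = L/(kA) = 0.171/(3.51·4.69) = 0.01039 K/W
  R_calcium silicate = L/(kA) = 0.258/(0.0518·4.69) = 1.062 K/W
ΣR = 0.001653 + 0.02877 + 0.01039 + 1.062 = 1.103 K/W
Q = ΔT/ΣR = (1080 °C − 41.3 °C)/1.103 = 941.7 W
From the inner boundary to the magnesite brick/calcium silicate interface, ΣR_partial = 0.04081 K/W.
T_interface = T_in − Q·ΣR_partial = 1080 °C − (941.7)(0.04081) = 1042 °C

T = 1042 °C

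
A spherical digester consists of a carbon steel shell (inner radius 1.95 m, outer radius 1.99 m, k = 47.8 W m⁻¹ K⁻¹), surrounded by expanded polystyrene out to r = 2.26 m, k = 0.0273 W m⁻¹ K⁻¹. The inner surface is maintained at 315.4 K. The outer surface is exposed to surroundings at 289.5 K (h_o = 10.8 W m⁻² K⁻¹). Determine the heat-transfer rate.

Q = 147 W

Treat each layer as a resistance in series:
  R_carbon steel = (1/1.95 − 1/1.99)/(4πk) = 0.01031/(4π·47.8) = 1.716×10^-5 K/W
  R_expanded polystyrene = (1/1.99 − 1/2.26)/(4πk) = 0.06003/(4π·0.0273) = 0.1750 K/W
  R_conv,out = 1/(4πr²h) = 1/(4π·2.26²·10.8) = 0.001443 K/W
ΣR = 1.716×10^-5 + 0.1750 + 0.001443 = 0.1765 K/W
Q = ΔT/ΣR = (315.4 K − 289.5 K)/0.1765 = 147 W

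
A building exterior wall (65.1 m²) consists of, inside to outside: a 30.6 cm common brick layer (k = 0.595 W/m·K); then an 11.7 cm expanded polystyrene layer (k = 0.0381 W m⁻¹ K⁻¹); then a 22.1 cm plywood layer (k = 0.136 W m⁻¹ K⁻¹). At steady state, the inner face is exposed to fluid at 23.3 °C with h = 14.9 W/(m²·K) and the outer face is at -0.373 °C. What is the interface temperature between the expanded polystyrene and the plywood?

Series thermal resistances, inner to outer:
  R_conv,in = 1/(hA) = 1/(14.9·65.1) = 0.001031 K/W
  R_common brick = L/(kA) = 0.306/(0.595·65.1) = 0.007900 K/W
  R_expanded polystyrene = L/(kA) = 0.117/(0.0381·65.1) = 0.04717 K/W
  R_plywood = L/(kA) = 0.221/(0.136·65.1) = 0.02496 K/W
ΣR = 0.001031 + 0.007900 + 0.04717 + 0.02496 = 0.08106 K/W
Q = ΔT/ΣR = (23.3 °C − -0.373 °C)/0.08106 = 292.0 W
From the inner boundary to the expanded polystyrene/plywood interface, ΣR_partial = 0.05610 K/W.
T_interface = T_in − Q·ΣR_partial = 23.3 °C − (292.0)(0.05610) = 6.92 °C

T = 6.92 °C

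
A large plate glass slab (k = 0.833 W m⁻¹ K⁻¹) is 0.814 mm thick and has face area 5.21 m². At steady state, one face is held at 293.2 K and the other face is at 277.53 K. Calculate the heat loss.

Q = 83500 W

Q = kA·ΔT/L = 0.833 × 5.21 × |293.2 K − 277.53 K| / 8.14×10^-4 = 83500 W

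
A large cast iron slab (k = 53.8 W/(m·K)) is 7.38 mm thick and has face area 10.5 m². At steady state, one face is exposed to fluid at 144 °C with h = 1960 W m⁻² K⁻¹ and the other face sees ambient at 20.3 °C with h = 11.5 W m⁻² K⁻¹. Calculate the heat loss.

Treat each layer as a resistance in series:
  R_conv,in = 1/(hA) = 1/(1960·10.5) = 4.859×10^-5 K/W
  R_cast iron = L/(kA) = 0.00738/(53.8·10.5) = 1.306×10^-5 K/W
  R_conv,out = 1/(hA) = 1/(11.5·10.5) = 0.008282 K/W
ΣR = 4.859×10^-5 + 1.306×10^-5 + 0.008282 = 0.008344 K/W
Q = ΔT/ΣR = (144 °C − 20.3 °C)/0.008344 = 14800 W

Q = 14.8 kW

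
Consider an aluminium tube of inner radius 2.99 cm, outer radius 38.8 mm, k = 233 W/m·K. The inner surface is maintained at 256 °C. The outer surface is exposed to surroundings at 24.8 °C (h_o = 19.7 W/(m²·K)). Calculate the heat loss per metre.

Q' = 1110 W/m

Resistance network (inner→outer):
  R'_aluminium = ln(0.0388/0.0299)/(2πk) = 0.2606/(2π·233) = 1.780×10^-4 m·K/W
  R'_conv,out = 1/(2πr h) = 1/(2π·0.0388·19.7) = 0.2082 m·K/W
ΣR = 1.780×10^-4 + 0.2082 = 0.2084 m·K/W
Q' = ΔT/ΣR = (256 °C − 24.8 °C)/0.2084 = 1110 W/m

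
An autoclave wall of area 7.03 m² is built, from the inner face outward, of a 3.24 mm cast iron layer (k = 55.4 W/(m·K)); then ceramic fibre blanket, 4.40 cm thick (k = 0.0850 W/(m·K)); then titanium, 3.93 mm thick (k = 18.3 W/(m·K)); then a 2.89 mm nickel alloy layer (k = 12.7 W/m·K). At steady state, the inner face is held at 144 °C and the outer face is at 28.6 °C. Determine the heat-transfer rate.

Resistance network (inner→outer):
  R_cast iron = L/(kA) = 0.00324/(55.4·7.03) = 8.319×10^-6 K/W
  R_ceramic fibre blanket = L/(kA) = 0.0440/(0.0850·7.03) = 0.07363 K/W
  R_titanium = L/(kA) = 0.00393/(18.3·7.03) = 3.055×10^-5 K/W
  R_nickel alloy = L/(kA) = 0.00289/(12.7·7.03) = 3.237×10^-5 K/W
ΣR = 8.319×10^-6 + 0.07363 + 3.055×10^-5 + 3.237×10^-5 = 0.07370 K/W
Q = ΔT/ΣR = (144 °C − 28.6 °C)/0.07370 = 1570 W

Q = 1570 W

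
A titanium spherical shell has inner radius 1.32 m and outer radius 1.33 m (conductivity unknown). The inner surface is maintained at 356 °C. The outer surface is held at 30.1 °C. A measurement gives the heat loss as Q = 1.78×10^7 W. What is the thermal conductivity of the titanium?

ΣR = ΔT/Q = |356 − 30.1|/1.78×10^7 = 1.831×10^-5 K/W
(1/r₁−1/r₂)/(4πk) = 1.831×10^-5 ⇒ k = 0.005696/(4π·1.831×10^-5) = 24.8 W/m·K

k = 24.8 W/m·K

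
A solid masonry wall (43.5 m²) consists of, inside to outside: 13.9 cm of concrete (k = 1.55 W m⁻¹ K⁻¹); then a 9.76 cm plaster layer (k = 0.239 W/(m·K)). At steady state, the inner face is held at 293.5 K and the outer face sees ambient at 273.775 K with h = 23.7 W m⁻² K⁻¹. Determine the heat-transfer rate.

Q = 1590 W

Treat each layer as a resistance in series:
  R_concrete = L/(kA) = 0.139/(1.55·43.5) = 0.002062 K/W
  R_plaster = L/(kA) = 0.0976/(0.239·43.5) = 0.009388 K/W
  R_conv,out = 1/(hA) = 1/(23.7·43.5) = 9.700×10^-4 K/W
ΣR = 0.002062 + 0.009388 + 9.700×10^-4 = 0.01242 K/W
Q = ΔT/ΣR = (293.5 K − 273.775 K)/0.01242 = 1590 W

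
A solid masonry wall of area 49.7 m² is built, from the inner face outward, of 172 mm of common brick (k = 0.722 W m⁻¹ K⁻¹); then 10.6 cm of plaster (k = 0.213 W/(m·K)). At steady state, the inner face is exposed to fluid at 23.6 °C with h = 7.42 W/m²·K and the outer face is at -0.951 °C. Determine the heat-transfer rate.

Resistance network (inner→outer):
  R_conv,in = 1/(hA) = 1/(7.42·49.7) = 0.002712 K/W
  R_common brick = L/(kA) = 0.172/(0.722·49.7) = 0.004793 K/W
  R_plaster = L/(kA) = 0.106/(0.213·49.7) = 0.01001 K/W
ΣR = 0.002712 + 0.004793 + 0.01001 = 0.01751 K/W
Q = ΔT/ΣR = (23.6 °C − -0.951 °C)/0.01751 = 1400 W

Q = 1400 W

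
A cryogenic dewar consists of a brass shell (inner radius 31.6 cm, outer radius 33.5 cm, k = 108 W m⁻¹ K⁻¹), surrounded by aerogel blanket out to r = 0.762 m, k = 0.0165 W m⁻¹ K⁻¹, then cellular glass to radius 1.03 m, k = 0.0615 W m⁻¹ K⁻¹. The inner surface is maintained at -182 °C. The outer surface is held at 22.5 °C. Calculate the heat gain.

Q = 24.0 W

Resistance network (inner→outer):
  R_brass = (1/0.316 − 1/0.335)/(4πk) = 0.1795/(4π·108) = 1.322×10^-4 K/W
  R_aerogel blanket = (1/0.335 − 1/0.762)/(4πk) = 1.673/(4π·0.0165) = 8.067 K/W
  R_cellular glass = (1/0.762 − 1/1.03)/(4πk) = 0.3415/(4π·0.0615) = 0.4418 K/W
ΣR = 1.322×10^-4 + 8.067 + 0.4418 = 8.509 K/W
Q = ΔT/ΣR = (-182 °C − 22.5 °C)/8.509 = -24.0 W
(Negative Q ⇒ heat flows inward; heat gain = 24.0 W.)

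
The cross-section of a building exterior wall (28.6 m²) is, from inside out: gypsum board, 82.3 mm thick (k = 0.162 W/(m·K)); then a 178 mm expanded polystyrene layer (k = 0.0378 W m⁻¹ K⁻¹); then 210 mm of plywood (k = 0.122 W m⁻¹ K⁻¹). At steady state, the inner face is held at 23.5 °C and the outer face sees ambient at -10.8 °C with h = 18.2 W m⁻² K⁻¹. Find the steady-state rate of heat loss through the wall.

Q = 140 W

Series thermal resistances, inner to outer:
  R_gypsum board = L/(kA) = 0.0823/(0.162·28.6) = 0.01776 K/W
  R_expanded polystyrene = L/(kA) = 0.178/(0.0378·28.6) = 0.1647 K/W
  R_plywood = L/(kA) = 0.210/(0.122·28.6) = 0.06019 K/W
  R_conv,out = 1/(hA) = 1/(18.2·28.6) = 0.001921 K/W
ΣR = 0.01776 + 0.1647 + 0.06019 + 0.001921 = 0.2446 K/W
Q = ΔT/ΣR = (23.5 °C − -10.8 °C)/0.2446 = 140 W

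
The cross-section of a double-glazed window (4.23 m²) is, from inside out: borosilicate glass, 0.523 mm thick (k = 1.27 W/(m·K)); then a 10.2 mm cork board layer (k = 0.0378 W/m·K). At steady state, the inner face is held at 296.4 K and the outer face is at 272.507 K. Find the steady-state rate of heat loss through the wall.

Resistance network (inner→outer):
  R_borosilicate glass = L/(kA) = 5.23×10^-4/(1.27·4.23) = 9.735×10^-5 K/W
  R_cork board = L/(kA) = 0.0102/(0.0378·4.23) = 0.06379 K/W
ΣR = 9.735×10^-5 + 0.06379 = 0.06389 K/W
Q = ΔT/ΣR = (296.4 K − 272.507 K)/0.06389 = 374 W

Q = 374 W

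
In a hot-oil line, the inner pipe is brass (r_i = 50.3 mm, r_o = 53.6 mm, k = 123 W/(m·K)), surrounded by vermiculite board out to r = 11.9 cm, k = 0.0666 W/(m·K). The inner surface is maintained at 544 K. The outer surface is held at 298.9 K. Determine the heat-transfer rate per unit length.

Q' = 129 W/m

Resistance network (inner→outer):
  R'_brass = ln(0.0536/0.0503)/(2πk) = 0.06354/(2π·123) = 8.222×10^-5 m·K/W
  R'_vermiculite board = ln(0.119/0.0536)/(2πk) = 0.7976/(2π·0.0666) = 1.906 m·K/W
ΣR = 8.222×10^-5 + 1.906 = 1.906 m·K/W
Q' = ΔT/ΣR = (544 K − 298.9 K)/1.906 = 129 W/m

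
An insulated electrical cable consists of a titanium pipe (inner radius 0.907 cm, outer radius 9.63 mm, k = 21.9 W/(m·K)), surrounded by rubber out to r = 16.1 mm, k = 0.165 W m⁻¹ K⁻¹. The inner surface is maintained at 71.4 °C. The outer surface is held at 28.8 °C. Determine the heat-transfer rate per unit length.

Treat each layer as a resistance in series:
  R'_titanium = ln(0.00963/0.00907)/(2πk) = 0.05991/(2π·21.9) = 4.354×10^-4 m·K/W
  R'_rubber = ln(0.0161/0.00963)/(2πk) = 0.5139/(2π·0.165) = 0.4957 m·K/W
ΣR = 4.354×10^-4 + 0.4957 = 0.4961 m·K/W
Q' = ΔT/ΣR = (71.4 °C − 28.8 °C)/0.4961 = 85.9 W/m

Q' = 85.9 W/m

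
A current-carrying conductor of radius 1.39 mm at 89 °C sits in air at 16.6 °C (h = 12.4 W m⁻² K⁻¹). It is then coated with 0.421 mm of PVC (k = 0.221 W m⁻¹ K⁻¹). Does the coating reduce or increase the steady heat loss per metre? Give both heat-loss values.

increases: 7.84 → 9.95 W/m

Critical radius for a cylinder: r_cr = k/h = 0.0178 m = 1.78 cm.
Outer radius after coating: r₂ = 0.00139 + 4.21×10^-4 = 0.001811 m.
Since r₁ < r_cr and r₂ ≤ r_cr, the coating moves toward the maximum at r_cr — heat loss rises.
Bare: R = 1/(2πr₁h) = 9.234 m·K/W; Q = 72.4/9.234 = 7.84 W/m.
Coated: R = R_cond + R_conv = 7.278 m·K/W; Q = 72.4/7.278 = 9.95 W/m.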